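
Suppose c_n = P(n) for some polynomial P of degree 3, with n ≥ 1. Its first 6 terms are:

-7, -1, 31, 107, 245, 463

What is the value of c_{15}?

8995

1st diffs: 6, 32, 76, 138, 218.
2nd diffs: 26, 44, 62, 80.
3rd diffs: 18, 18, 18 (constant).
Newton forward-difference form: c_n = -7 + 6·C(n-1,1) + 26·C(n-1,2) + 18·C(n-1,3).
At n = 15: n-1 = 14, so c_{15} = -7 + 84 + 2366 + 6552 = 8995.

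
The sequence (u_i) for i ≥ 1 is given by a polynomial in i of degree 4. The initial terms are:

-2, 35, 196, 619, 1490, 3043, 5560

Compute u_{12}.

1st diffs: 37, 161, 423, 871, 1553, 2517.
2nd diffs: 124, 262, 448, 682, 964.
3rd diffs: 138, 186, 234, 282.
4th diffs: 48, 48, 48 (constant).
Newton forward-difference form: u_i = -2 + 37·C(i-1,1) + 124·C(i-1,2) + 138·C(i-1,3) + 48·C(i-1,4).
At i = 12: i-1 = 11, so u_{12} = -2 + 407 + 6820 + 22770 + 15840 = 45835.

45835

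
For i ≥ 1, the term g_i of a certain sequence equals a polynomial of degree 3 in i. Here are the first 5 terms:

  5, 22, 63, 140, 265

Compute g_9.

1st diffs: 17, 41, 77, 125.
2nd diffs: 24, 36, 48.
3rd diffs: 12, 12 (constant).
Newton forward-difference form: g_i = 5 + 17·C(i-1,1) + 24·C(i-1,2) + 12·C(i-1,3).
At i = 9: i-1 = 8, so g_9 = 5 + 136 + 672 + 672 = 1485.

1485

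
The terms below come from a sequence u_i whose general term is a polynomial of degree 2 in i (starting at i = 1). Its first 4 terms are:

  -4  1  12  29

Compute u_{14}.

1st diffs: 5, 11, 17.
2nd diffs: 6, 6 (constant).
Newton forward-difference form: u_i = -4 + 5·C(i-1,1) + 6·C(i-1,2).
At i = 14: i-1 = 13, so u_{14} = -4 + 65 + 468 = 529.

529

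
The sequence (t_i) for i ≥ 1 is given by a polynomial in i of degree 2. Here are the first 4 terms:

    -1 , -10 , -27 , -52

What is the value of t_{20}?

-1540

1st diffs: -9, -17, -25.
2nd diffs: -8, -8 (constant).
Newton forward-difference form: t_i = -1 + (-9)·C(i-1,1) + (-8)·C(i-1,2).
At i = 20: i-1 = 19, so t_{20} = -1 - 171 - 1368 = -1540.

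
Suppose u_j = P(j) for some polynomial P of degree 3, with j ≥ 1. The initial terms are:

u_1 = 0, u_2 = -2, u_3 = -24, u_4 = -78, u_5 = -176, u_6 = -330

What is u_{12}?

-3102

1st diffs: -2, -22, -54, -98, -154.
2nd diffs: -20, -32, -44, -56.
3rd diffs: -12, -12, -12 (constant).
Newton forward-difference form: u_j = (-2)·C(j-1,1) + (-20)·C(j-1,2) + (-12)·C(j-1,3).
At j = 12: j-1 = 11, so u_{12} = -22 - 1100 - 1980 = -3102.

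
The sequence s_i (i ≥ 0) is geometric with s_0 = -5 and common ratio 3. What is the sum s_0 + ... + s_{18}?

s_i = (-5)·3^(i-0).
S = (-5)·(3^19 - 1)/(3 - 1) = (-5)·(1162261467 - 1)/(2) = -2905653665.

-2905653665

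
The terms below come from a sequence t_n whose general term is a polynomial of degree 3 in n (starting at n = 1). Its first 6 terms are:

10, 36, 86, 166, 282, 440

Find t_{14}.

1st diffs: 26, 50, 80, 116, 158.
2nd diffs: 24, 30, 36, 42.
3rd diffs: 6, 6, 6 (constant).
So t_n = n^3 + 6n^2 + n + 2.
Evaluating at n = 14 gives t_{14} = 3936.

3936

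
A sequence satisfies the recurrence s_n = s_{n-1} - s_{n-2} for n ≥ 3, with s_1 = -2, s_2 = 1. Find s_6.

-3

Compute successive terms:
s_3 = 3, s_4 = 2, s_5 = -1, s_6 = -3.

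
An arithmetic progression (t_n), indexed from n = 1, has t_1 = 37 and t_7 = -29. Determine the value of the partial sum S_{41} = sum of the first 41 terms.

Common difference d = (-29 - 37) / (7 - 1) = -11.
t_n = 37 + (n - 1)·(-11).
t_{41} = -403; S = 41·(37 + (-403))/2 = -7503.

-7503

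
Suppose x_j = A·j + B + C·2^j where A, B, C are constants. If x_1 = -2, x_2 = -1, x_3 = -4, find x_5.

-42

Write the equations: A + B + 2C = -2; 2A + B + 4C = -1; 3A + B + 8C = -4.
Subtracting the first from the second: A + 2C = 1.
Subtracting the second from the third: A + 4C = -3.
Solving: C = -2, A = 5, then B = -3.
Therefore x_5 = 25 + (-3) + (-2)·32 = -42.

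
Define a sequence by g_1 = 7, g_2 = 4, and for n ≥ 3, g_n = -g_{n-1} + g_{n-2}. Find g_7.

3

Step forward from the initial values:
g_3 = 3; g_4 = 1; g_5 = 2; g_6 = -1; g_7 = 3.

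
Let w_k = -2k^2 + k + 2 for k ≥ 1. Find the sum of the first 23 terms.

-8326

Over k = 1..23: Σk = 276, Σk² = 4324.
Total = (-2)·4324 + (1)·276 + (2)·23 = -8326.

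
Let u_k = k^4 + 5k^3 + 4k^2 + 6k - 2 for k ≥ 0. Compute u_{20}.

201718

u_{20} = 1·20^4 + 5·20^3 + 4·20^2 + 6·20 - 2 = 201718.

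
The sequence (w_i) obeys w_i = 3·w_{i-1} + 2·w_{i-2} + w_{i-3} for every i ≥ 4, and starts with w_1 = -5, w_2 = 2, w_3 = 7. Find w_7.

997

Compute successive terms:
w_4 = 20; w_5 = 76; w_6 = 275; w_7 = 997.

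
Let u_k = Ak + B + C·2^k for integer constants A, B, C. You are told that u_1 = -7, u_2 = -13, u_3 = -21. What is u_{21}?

At k = 1, 2, 3: A + B + 2C = -7; 2A + B + 4C = -13; 3A + B + 8C = -21.
Subtracting the first from the second: A + 2C = -6.
Subtracting the second from the third: A + 4C = -8.
Solving: C = -1, A = -4, then B = -1.
Hence u_{21} = -4·21 + (-1) + (-1)·2097152 = -2097237.

-2097237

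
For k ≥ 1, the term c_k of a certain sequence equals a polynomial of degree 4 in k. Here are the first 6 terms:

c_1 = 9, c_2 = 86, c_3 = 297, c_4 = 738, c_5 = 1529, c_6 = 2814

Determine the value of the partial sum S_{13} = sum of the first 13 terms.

143975

1st diffs: 77, 211, 441, 791, 1285.
2nd diffs: 134, 230, 350, 494.
3rd diffs: 96, 120, 144.
4th diffs: 24, 24 (constant).
Newton forward-difference form: c_k = 9 + 77·C(k-1,1) + 134·C(k-1,2) + 96·C(k-1,3) + 24·C(k-1,4).
Continuing: …, 4761, 7562, 11433, 16614, …, c_{13} = 42777.
Summing k = 1..13 (13 terms) gives 143975.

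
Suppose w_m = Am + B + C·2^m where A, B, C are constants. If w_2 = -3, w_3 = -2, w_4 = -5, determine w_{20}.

-1048485

The three given values yield: 2A + B + 4C = -3; 3A + B + 8C = -2; 4A + B + 16C = -5.
Subtracting the first from the second: A + 4C = 1.
Subtracting the second from the third: A + 8C = -3.
Solving: C = -1, A = 5, then B = -9.
Hence w_{20} = 5·20 + (-9) + (-1)·1048576 = -1048485.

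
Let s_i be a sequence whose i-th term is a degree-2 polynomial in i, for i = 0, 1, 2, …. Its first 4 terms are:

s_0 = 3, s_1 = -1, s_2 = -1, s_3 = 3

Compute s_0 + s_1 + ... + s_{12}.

871

1st diffs: -4, 0, 4.
2nd diffs: 4, 4 (constant).
Newton forward-difference form: s_i = 3 + (-4)·C(i,1) + 4·C(i,2).
Continuing: …, 11, 23, 39, 59, …, s_{12} = 219.
Summing i = 0..12 (13 terms) gives 871.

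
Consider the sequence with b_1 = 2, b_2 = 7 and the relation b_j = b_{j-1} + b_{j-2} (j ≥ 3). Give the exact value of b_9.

Applying the relation repeatedly:
b_3 = 9, b_4 = 16, b_5 = 25, b_6 = 41, b_7 = 66, b_8 = 107, b_9 = 173.

173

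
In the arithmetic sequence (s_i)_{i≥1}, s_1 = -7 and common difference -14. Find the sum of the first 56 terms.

-21952

s_i = -7 + (i - 1)·(-14).
s_{56} = -777; S = 56·(-7 + (-777))/2 = -21952.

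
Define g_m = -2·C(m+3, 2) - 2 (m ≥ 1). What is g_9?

-134

C(12, 2) = 66, so g_9 = -134.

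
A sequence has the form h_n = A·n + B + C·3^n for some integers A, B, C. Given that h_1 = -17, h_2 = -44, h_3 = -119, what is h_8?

-26270

Write the equations: A + B + 3C = -17; 2A + B + 9C = -44; 3A + B + 27C = -119.
Subtracting the first from the second: A + 6C = -27.
Subtracting the second from the third: A + 18C = -75.
Solving: C = -4, A = -3, then B = -2.
Hence h_8 = -3·8 + (-2) + (-4)·6561 = -26270.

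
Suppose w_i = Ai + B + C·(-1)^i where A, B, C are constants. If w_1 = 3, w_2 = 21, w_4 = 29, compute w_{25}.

99

Plug in i = 1, 2, 4: A + B - C = 3; 2A + B + C = 21; 4A + B + C = 29.
Subtracting the first from the second: A + 2C = 18.
Subtracting the second from the third: 2A = 8.
Solving: C = 7, A = 4, then B = 6.
So w_i = 4·i + 6 + 7·(-1)^i; at i=25 this is 99.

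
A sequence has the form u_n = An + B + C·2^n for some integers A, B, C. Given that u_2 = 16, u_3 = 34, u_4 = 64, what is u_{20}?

At n = 2, 3, 4: 2A + B + 4C = 16; 3A + B + 8C = 34; 4A + B + 16C = 64.
Subtracting the first from the second: A + 4C = 18.
Subtracting the second from the third: A + 8C = 30.
Solving: C = 3, A = 6, then B = -8.
So u_n = 6·n + (-8) + 3·2^n; at n=20 this is 3145840.

3145840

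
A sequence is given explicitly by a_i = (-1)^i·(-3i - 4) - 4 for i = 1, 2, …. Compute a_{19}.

57

(-1)^19 = -1; -3i - 4 at i=19 is -61; so a_{19} = 57.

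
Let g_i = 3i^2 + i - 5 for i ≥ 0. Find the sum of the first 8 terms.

408

Over i = 0..7: Σi = 28, Σi² = 140.
Total = (3)·140 + (1)·28 + (-5)·8 = 408.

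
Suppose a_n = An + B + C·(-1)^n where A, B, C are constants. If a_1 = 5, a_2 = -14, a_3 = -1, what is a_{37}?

Write the equations: A + B - C = 5; 2A + B + C = -14; 3A + B - C = -1.
Subtracting the first from the second: A + 2C = -19.
Subtracting the second from the third: A - 2C = 13.
Solving: C = -8, A = -3, then B = 0.
Therefore a_{37} = -111 + 0 + (-8)·(-1) = -103.

-103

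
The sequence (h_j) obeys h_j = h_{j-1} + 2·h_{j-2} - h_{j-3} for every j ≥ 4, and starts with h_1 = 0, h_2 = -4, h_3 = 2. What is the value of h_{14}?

-654

Iterate the recurrence:
h_4 = -6; h_5 = 2; h_6 = -12; …; h_{11} = -86; h_{12} = -214; h_{13} = -312; h_{14} = -654.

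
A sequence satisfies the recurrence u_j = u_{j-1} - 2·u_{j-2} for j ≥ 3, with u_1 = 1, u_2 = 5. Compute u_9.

Compute successive terms:
u_3 = 3  u_4 = -7  u_5 = -13  u_6 = 1  u_7 = 27  u_8 = 25  u_9 = -29.

-29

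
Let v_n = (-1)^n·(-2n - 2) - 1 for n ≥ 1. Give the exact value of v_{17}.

(-1)^17 = -1; -2n - 2 at n=17 is -36; so v_{17} = 35.

35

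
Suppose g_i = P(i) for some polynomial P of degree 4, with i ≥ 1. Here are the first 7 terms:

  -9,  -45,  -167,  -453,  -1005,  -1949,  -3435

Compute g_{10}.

-13005

1st diffs: -36, -122, -286, -552, -944, -1486.
2nd diffs: -86, -164, -266, -392, -542.
3rd diffs: -78, -102, -126, -150.
4th diffs: -24, -24, -24 (constant).
Newton forward-difference form: g_i = -9 + (-36)·C(i-1,1) + (-86)·C(i-1,2) + (-78)·C(i-1,3) + (-24)·C(i-1,4).
At i = 10: i-1 = 9, so g_{10} = -9 - 324 - 3096 - 6552 - 3024 = -13005.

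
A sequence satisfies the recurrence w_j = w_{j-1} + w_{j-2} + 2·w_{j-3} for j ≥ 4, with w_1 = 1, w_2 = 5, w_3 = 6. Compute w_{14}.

14045

Compute successive terms:
w_4 = 13  w_5 = 29  w_6 = 54  …  w_{11} = 1757  w_{12} = 3510  w_{13} = 7021  w_{14} = 14045.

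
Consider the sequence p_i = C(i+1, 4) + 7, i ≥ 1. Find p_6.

42

C(7, 4) = 35, so p_6 = 42.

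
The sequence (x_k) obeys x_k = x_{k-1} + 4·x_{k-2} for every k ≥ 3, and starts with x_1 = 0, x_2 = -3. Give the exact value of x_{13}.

Step forward from the initial values:
x_3 = -3  x_4 = -15  x_5 = -27  …  x_{10} = -3495  x_{11} = -8787  x_{12} = -22767  x_{13} = -57915.

-57915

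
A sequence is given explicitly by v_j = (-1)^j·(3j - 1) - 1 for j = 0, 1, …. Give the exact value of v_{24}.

(-1)^24 = 1; 3j - 1 at j=24 is 71; so v_{24} = 70.

70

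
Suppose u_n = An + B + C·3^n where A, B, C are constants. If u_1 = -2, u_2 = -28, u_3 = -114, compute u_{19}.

Plug in n = 1, 2, 3: A + B + 3C = -2; 2A + B + 9C = -28; 3A + B + 27C = -114.
Subtracting the first from the second: A + 6C = -26.
Subtracting the second from the third: A + 18C = -86.
Solving: C = -5, A = 4, then B = 9.
Therefore u_{19} = 76 + 9 + (-5)·1162261467 = -5811307250.

-5811307250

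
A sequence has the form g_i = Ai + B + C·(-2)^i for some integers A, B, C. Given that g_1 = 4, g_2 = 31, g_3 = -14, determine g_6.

Plug in i = 1, 2, 3: A + B - 2C = 4; 2A + B + 4C = 31; 3A + B - 8C = -14.
Subtracting the first from the second: A + 6C = 27.
Subtracting the second from the third: A - 12C = -45.
Solving: C = 4, A = 3, then B = 9.
Hence g_6 = 3·6 + 9 + 4·64 = 283.

283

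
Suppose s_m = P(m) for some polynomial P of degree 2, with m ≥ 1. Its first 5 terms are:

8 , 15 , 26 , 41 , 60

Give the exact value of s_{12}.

1st diffs: 7, 11, 15, 19.
2nd diffs: 4, 4, 4 (constant).
So s_m = 2m^2 + m + 5.
Evaluating at m = 12 gives s_{12} = 305.

305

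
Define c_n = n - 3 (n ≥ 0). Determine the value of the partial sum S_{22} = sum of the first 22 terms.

Over n = 0..21: Σn = 231.
Total = (1)·231 + (-3)·22 = 165.

165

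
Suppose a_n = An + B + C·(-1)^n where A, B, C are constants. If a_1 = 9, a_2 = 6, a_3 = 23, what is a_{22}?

146

Write the equations: A + B - C = 9; 2A + B + C = 6; 3A + B - C = 23.
Subtracting the first from the second: A + 2C = -3.
Subtracting the second from the third: A - 2C = 17.
Solving: C = -5, A = 7, then B = -3.
So a_n = 7·n + (-3) + (-5)·(-1)^n; at n=22 this is 146.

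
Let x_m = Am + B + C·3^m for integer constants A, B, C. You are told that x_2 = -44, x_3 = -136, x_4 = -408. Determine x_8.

At m = 2, 3, 4: 2A + B + 9C = -44; 3A + B + 27C = -136; 4A + B + 81C = -408.
Subtracting the first from the second: A + 18C = -92.
Subtracting the second from the third: A + 54C = -272.
Solving: C = -5, A = -2, then B = 5.
So x_m = -2·m + 5 + (-5)·3^m; at m=8 this is -32816.

-32816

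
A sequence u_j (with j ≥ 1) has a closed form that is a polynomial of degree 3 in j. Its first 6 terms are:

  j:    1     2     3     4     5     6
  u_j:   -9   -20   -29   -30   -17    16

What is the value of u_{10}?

468

1st diffs: -11, -9, -1, 13, 33.
2nd diffs: 2, 8, 14, 20.
3rd diffs: 6, 6, 6 (constant).
Newton forward-difference form: u_j = -9 + (-11)·C(j-1,1) + 2·C(j-1,2) + 6·C(j-1,3).
At j = 10: j-1 = 9, so u_{10} = -9 - 99 + 72 + 504 = 468.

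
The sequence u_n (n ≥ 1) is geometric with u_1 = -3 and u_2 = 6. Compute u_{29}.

Common ratio r = -2.
u_n = (-3)·(-2)^(n-1).
u_{29} = (-3)·(-2)^28 = -805306368.

-805306368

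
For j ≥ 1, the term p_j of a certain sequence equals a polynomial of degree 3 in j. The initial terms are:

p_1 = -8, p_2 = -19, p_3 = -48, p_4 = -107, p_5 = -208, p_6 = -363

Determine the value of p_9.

-1272

1st diffs: -11, -29, -59, -101, -155.
2nd diffs: -18, -30, -42, -54.
3rd diffs: -12, -12, -12 (constant).
Newton forward-difference form: p_j = -8 + (-11)·C(j-1,1) + (-18)·C(j-1,2) + (-12)·C(j-1,3).
At j = 9: j-1 = 8, so p_9 = -8 - 88 - 504 - 672 = -1272.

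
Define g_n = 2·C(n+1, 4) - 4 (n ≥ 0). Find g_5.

C(6, 4) = 15, so g_5 = 26.

26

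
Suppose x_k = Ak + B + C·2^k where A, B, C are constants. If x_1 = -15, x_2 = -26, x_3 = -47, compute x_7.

At k = 1, 2, 3: A + B + 2C = -15; 2A + B + 4C = -26; 3A + B + 8C = -47.
Subtracting the first from the second: A + 2C = -11.
Subtracting the second from the third: A + 4C = -21.
Solving: C = -5, A = -1, then B = -4.
Hence x_7 = -1·7 + (-4) + (-5)·128 = -651.

-651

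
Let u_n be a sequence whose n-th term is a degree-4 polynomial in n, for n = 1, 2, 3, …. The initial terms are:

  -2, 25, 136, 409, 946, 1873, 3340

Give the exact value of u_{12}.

1st diffs: 27, 111, 273, 537, 927, 1467.
2nd diffs: 84, 162, 264, 390, 540.
3rd diffs: 78, 102, 126, 150.
4th diffs: 24, 24, 24 (constant).
So u_n = n^4 + 3n^3 - n^2 - 6n + 1.
Evaluating at n = 12 gives u_{12} = 25705.

25705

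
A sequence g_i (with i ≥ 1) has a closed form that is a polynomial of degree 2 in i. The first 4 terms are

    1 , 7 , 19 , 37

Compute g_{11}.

1st diffs: 6, 12, 18.
2nd diffs: 6, 6 (constant).
Newton forward-difference form: g_i = 1 + 6·C(i-1,1) + 6·C(i-1,2).
At i = 11: i-1 = 10, so g_{11} = 1 + 60 + 270 = 331.

331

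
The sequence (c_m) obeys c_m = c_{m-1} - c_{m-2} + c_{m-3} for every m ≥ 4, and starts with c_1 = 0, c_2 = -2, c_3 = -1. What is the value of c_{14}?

-2

Compute successive terms:
c_4 = 1; c_5 = 0; c_6 = -2; …; c_{11} = -1; c_{12} = 1; c_{13} = 0; c_{14} = -2.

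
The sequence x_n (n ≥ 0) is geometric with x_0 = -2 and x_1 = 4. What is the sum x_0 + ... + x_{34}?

Common ratio r = -2.
x_n = (-2)·(-2)^(n-0).
S = (-2)·((-2)^35 - 1)/(-2 - 1) = (-2)·(-34359738368 - 1)/(-3) = -22906492246.

-22906492246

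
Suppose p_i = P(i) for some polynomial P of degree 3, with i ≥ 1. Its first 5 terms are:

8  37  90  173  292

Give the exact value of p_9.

1st diffs: 29, 53, 83, 119.
2nd diffs: 24, 30, 36.
3rd diffs: 6, 6 (constant).
So p_i = i^3 + 6i^2 + 4i - 3.
Evaluating at i = 9 gives p_9 = 1248.

1248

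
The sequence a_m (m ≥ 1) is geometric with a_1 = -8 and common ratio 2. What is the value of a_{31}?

-8589934592

a_m = (-8)·2^(m-1).
a_{31} = (-8)·2^30 = -8589934592.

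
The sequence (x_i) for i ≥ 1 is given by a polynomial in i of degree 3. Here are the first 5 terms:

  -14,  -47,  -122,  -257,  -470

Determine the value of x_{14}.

1st diffs: -33, -75, -135, -213.
2nd diffs: -42, -60, -78.
3rd diffs: -18, -18 (constant).
Newton forward-difference form: x_i = -14 + (-33)·C(i-1,1) + (-42)·C(i-1,2) + (-18)·C(i-1,3).
At i = 14: i-1 = 13, so x_{14} = -14 - 429 - 3276 - 5148 = -8867.

-8867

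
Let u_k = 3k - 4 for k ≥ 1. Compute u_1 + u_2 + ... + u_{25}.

Over k = 1..25: Σk = 325.
Total = (3)·325 + (-4)·25 = 875.

875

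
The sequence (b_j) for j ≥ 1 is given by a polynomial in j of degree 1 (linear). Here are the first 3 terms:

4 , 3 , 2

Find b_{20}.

-15

1st diffs: -1, -1 (constant).
So b_j = -j + 5.
Evaluating at j = 20 gives b_{20} = -15.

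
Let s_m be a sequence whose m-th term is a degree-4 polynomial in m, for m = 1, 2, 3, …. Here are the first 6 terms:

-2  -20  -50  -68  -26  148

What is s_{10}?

4444

1st diffs: -18, -30, -18, 42, 174.
2nd diffs: -12, 12, 60, 132.
3rd diffs: 24, 48, 72.
4th diffs: 24, 24 (constant).
Newton forward-difference form: s_m = -2 + (-18)·C(m-1,1) + (-12)·C(m-1,2) + 24·C(m-1,3) + 24·C(m-1,4).
At m = 10: m-1 = 9, so s_{10} = -2 - 162 - 432 + 2016 + 3024 = 4444.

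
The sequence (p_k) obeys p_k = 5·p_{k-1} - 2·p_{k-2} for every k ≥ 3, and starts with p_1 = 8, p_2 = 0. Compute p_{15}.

-1436682224

Applying the relation repeatedly:
p_3 = -16, p_4 = -80, p_5 = -368, …, p_{12} = -15136400, p_{13} = -69045488, p_{14} = -314954640, p_{15} = -1436682224.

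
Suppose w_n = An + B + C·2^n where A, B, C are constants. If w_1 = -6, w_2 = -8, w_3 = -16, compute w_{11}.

-6104

At n = 1, 2, 3: A + B + 2C = -6; 2A + B + 4C = -8; 3A + B + 8C = -16.
Subtracting the first from the second: A + 2C = -2.
Subtracting the second from the third: A + 4C = -8.
Solving: C = -3, A = 4, then B = -4.
So w_n = 4·n + (-4) + (-3)·2^n; at n=11 this is -6104.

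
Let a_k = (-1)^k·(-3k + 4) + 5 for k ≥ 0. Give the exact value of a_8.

-15

(-1)^8 = 1; -3k + 4 at k=8 is -20; so a_8 = -15.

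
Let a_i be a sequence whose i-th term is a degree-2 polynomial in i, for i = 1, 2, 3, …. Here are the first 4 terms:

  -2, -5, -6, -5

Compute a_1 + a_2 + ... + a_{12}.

218

1st diffs: -3, -1, 1.
2nd diffs: 2, 2 (constant).
Newton forward-difference form: a_i = -2 + (-3)·C(i-1,1) + 2·C(i-1,2).
Continuing: …, -2, 3, 10, 19, …, a_{12} = 75.
Summing i = 1..12 (12 terms) gives 218.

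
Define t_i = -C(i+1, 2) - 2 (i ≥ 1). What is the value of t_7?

C(8, 2) = 28, so t_7 = -30.

-30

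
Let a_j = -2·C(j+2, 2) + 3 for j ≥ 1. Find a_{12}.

-179

C(14, 2) = 91, so a_{12} = -179.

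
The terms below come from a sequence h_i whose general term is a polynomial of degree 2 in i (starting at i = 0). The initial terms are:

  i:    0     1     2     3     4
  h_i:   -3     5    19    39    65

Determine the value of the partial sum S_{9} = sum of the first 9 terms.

1st diffs: 8, 14, 20, 26.
2nd diffs: 6, 6, 6 (constant).
Newton forward-difference form: h_i = -3 + 8·C(i,1) + 6·C(i,2).
Continuing: 97, 135, 179, 229.
Summing i = 0..8 (9 terms) gives 765.

765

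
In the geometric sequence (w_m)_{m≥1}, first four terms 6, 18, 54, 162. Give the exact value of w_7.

4374

Common ratio r = 3.
w_m = 6·3^(m-1).
w_7 = 6·3^6 = 4374.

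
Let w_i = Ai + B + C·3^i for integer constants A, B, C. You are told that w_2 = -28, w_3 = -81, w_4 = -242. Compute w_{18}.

-1162261452

Plug in i = 2, 3, 4: 2A + B + 9C = -28; 3A + B + 27C = -81; 4A + B + 81C = -242.
Subtracting the first from the second: A + 18C = -53.
Subtracting the second from the third: A + 54C = -161.
Solving: C = -3, A = 1, then B = -3.
Hence w_{18} = 1·18 + (-3) + (-3)·387420489 = -1162261452.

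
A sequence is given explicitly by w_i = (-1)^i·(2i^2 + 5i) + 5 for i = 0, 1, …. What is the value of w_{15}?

(-1)^15 = -1; 2i^2 + 5i at i=15 is 525; so w_{15} = -520.

-520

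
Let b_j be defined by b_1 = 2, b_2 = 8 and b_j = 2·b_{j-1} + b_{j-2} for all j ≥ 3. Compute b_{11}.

Applying the relation repeatedly:
b_3 = 18; b_4 = 44; b_5 = 106; b_6 = 256; b_7 = 618; b_8 = 1492; b_9 = 3602; b_{10} = 8696; b_{11} = 20994.

20994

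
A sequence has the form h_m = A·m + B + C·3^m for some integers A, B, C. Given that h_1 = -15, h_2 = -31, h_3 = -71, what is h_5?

-511

Plug in m = 1, 2, 3: A + B + 3C = -15; 2A + B + 9C = -31; 3A + B + 27C = -71.
Subtracting the first from the second: A + 6C = -16.
Subtracting the second from the third: A + 18C = -40.
Solving: C = -2, A = -4, then B = -5.
So h_m = -4·m + (-5) + (-2)·3^m; at m=5 this is -511.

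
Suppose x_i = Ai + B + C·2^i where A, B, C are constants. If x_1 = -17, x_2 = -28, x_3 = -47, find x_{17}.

Plug in i = 1, 2, 3: A + B + 2C = -17; 2A + B + 4C = -28; 3A + B + 8C = -47.
Subtracting the first from the second: A + 2C = -11.
Subtracting the second from the third: A + 4C = -19.
Solving: C = -4, A = -3, then B = -6.
Therefore x_{17} = -51 + (-6) + (-4)·131072 = -524345.

-524345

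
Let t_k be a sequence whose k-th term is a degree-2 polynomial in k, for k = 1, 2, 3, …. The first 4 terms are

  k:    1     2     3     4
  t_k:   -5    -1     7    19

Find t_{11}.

215

1st diffs: 4, 8, 12.
2nd diffs: 4, 4 (constant).
Newton forward-difference form: t_k = -5 + 4·C(k-1,1) + 4·C(k-1,2).
At k = 11: k-1 = 10, so t_{11} = -5 + 40 + 180 = 215.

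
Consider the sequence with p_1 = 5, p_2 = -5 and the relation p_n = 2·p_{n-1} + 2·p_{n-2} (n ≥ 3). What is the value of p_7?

p_3 = 0, p_4 = -10, p_5 = -20, p_6 = -60, p_7 = -160.

-160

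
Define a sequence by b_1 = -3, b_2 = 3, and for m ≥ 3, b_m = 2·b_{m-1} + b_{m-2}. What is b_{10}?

1731

Applying the relation repeatedly:
b_3 = 3  b_4 = 9  b_5 = 21  b_6 = 51  b_7 = 123  b_8 = 297  b_9 = 717  b_{10} = 1731.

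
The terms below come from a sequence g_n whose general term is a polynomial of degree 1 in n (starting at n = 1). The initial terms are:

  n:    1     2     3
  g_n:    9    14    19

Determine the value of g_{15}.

1st diffs: 5, 5 (constant).
So g_n = 5n + 4.
Evaluating at n = 15 gives g_{15} = 79.

79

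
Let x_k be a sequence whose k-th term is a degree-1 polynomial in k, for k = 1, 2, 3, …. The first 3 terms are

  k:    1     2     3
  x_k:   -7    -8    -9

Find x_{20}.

-26

1st diffs: -1, -1 (constant).
So x_k = -k - 6.
Evaluating at k = 20 gives x_{20} = -26.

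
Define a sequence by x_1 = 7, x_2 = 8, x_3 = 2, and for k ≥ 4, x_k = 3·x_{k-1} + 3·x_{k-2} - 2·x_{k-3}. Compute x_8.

2066

Compute successive terms:
x_4 = 16;  x_5 = 38;  x_6 = 158;  x_7 = 556;  x_8 = 2066.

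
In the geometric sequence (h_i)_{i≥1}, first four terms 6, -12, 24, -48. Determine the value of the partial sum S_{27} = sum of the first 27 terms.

268435458

Common ratio r = -2.
h_i = 6·(-2)^(i-1).
S = 6·((-2)^27 - 1)/(-2 - 1) = 6·(-134217728 - 1)/(-3) = 268435458.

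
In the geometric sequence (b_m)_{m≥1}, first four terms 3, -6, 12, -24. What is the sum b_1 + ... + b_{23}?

8388609

Common ratio r = -2.
b_m = 3·(-2)^(m-1).
S = 3·((-2)^23 - 1)/(-2 - 1) = 3·(-8388608 - 1)/(-3) = 8388609.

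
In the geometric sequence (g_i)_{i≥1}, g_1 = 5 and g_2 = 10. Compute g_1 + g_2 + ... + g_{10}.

5115

Common ratio r = 2.
g_i = 5·2^(i-1).
S = 5·(2^10 - 1)/(2 - 1) = 5·(1024 - 1)/(1) = 5115.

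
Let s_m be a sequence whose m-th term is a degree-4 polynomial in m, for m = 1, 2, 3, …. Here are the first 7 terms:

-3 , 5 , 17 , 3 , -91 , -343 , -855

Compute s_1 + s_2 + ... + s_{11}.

-19921

1st diffs: 8, 12, -14, -94, -252, -512.
2nd diffs: 4, -26, -80, -158, -260.
3rd diffs: -30, -54, -78, -102.
4th diffs: -24, -24, -24 (constant).
So s_m = -m^4 + 5m^3 - 3m^2 - 3m - 1.
Continuing: -1753, -3187, -5331, -8383.
Summing m = 1..11 (11 terms) gives -19921.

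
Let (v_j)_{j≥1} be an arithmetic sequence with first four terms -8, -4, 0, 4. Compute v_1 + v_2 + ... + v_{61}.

6832

Common difference d = 4.
v_j = -8 + (j - 1)·4.
v_{61} = 232; S = 61·(-8 + 232)/2 = 6832.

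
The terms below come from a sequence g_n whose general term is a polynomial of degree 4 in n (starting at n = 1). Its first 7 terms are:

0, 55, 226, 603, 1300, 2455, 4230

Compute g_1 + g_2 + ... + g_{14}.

185367

1st diffs: 55, 171, 377, 697, 1155, 1775.
2nd diffs: 116, 206, 320, 458, 620.
3rd diffs: 90, 114, 138, 162.
4th diffs: 24, 24, 24 (constant).
So g_n = n^4 + 5n^3 + 3n^2 - 4n - 5.
Continuing: …, 6811, 10408, 15255, 21610, …, g_{14} = 52663.
Summing n = 1..14 (14 terms) gives 185367.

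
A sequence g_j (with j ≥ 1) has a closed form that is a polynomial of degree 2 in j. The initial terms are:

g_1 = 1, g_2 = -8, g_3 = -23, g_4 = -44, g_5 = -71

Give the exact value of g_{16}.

-764

1st diffs: -9, -15, -21, -27.
2nd diffs: -6, -6, -6 (constant).
Newton forward-difference form: g_j = 1 + (-9)·C(j-1,1) + (-6)·C(j-1,2).
At j = 16: j-1 = 15, so g_{16} = 1 - 135 - 630 = -764.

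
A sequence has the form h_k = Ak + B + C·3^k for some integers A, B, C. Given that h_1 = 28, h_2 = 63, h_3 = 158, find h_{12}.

2657273

At k = 1, 2, 3: A + B + 3C = 28; 2A + B + 9C = 63; 3A + B + 27C = 158.
Subtracting the first from the second: A + 6C = 35.
Subtracting the second from the third: A + 18C = 95.
Solving: C = 5, A = 5, then B = 8.
Hence h_{12} = 5·12 + 8 + 5·531441 = 2657273.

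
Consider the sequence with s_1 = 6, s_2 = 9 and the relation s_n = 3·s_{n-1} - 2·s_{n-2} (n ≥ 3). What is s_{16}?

98307

Applying the relation repeatedly:
s_3 = 15, s_4 = 27, s_5 = 51, …, s_{13} = 12291, s_{14} = 24579, s_{15} = 49155, s_{16} = 98307.
(Characteristic roots are 2 and 1.)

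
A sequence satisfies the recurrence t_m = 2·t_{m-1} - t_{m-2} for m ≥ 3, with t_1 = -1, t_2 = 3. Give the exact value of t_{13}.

47

Step forward from the initial values:
t_3 = 7;  t_4 = 11;  t_5 = 15;  …;  t_{10} = 35;  t_{11} = 39;  t_{12} = 43;  t_{13} = 47.
(Characteristic roots are 1 and 1.)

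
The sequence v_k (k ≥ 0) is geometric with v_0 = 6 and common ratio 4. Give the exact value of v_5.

6144

v_k = 6·4^(k-0).
v_5 = 6·4^5 = 6144.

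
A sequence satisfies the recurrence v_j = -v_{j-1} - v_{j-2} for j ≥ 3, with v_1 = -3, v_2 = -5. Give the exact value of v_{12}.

v_3 = 8, v_4 = -3, v_5 = -5, v_6 = 8, v_7 = -3, v_8 = -5, v_9 = 8, v_{10} = -3, v_{11} = -5, v_{12} = 8.

8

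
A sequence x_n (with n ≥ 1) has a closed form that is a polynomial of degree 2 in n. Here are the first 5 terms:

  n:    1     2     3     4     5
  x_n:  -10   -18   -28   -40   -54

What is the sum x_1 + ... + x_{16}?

1st diffs: -8, -10, -12, -14.
2nd diffs: -2, -2, -2 (constant).
So x_n = -n^2 - 5n - 4.
Continuing: …, -70, -88, -108, -130, …, x_{16} = -340.
Summing n = 1..16 (16 terms) gives -2240.

-2240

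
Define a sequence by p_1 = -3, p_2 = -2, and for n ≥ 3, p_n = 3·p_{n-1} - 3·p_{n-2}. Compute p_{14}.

-1458

p_3 = 3  p_4 = 15  p_5 = 36  …  p_{11} = -972  p_{12} = -1701  p_{13} = -2187  p_{14} = -1458.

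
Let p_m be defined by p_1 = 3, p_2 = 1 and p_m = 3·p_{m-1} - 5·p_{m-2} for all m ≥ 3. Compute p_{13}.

Iterate the recurrence:
p_3 = -12; p_4 = -41; p_5 = -63; …; p_{10} = -1409; p_{11} = -10287; p_{12} = -23816; p_{13} = -20013.

-20013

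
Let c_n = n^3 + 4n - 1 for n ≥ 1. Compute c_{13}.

c_{13} = 1·13^3 + 4·13 - 1 = 2248.

2248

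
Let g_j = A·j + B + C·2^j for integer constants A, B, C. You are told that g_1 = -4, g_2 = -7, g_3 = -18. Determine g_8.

-985

The three given values yield: A + B + 2C = -4; 2A + B + 4C = -7; 3A + B + 8C = -18.
Subtracting the first from the second: A + 2C = -3.
Subtracting the second from the third: A + 4C = -11.
Solving: C = -4, A = 5, then B = -1.
So g_j = 5·j + (-1) + (-4)·2^j; at j=8 this is -985.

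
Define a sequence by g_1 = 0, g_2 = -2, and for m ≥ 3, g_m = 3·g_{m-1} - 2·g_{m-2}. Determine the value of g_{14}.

Applying the relation repeatedly:
g_3 = -6, g_4 = -14, g_5 = -30, …, g_{11} = -2046, g_{12} = -4094, g_{13} = -8190, g_{14} = -16382.
(Characteristic roots are 2 and 1.)

-16382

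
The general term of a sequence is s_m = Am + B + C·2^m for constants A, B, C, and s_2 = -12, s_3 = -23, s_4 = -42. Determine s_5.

-77

At m = 2, 3, 4: 2A + B + 4C = -12; 3A + B + 8C = -23; 4A + B + 16C = -42.
Subtracting the first from the second: A + 4C = -11.
Subtracting the second from the third: A + 8C = -19.
Solving: C = -2, A = -3, then B = 2.
Therefore s_5 = -15 + 2 + (-2)·32 = -77.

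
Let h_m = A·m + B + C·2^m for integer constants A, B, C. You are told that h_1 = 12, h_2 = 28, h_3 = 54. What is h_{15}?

163926

Write the equations: A + B + 2C = 12; 2A + B + 4C = 28; 3A + B + 8C = 54.
Subtracting the first from the second: A + 2C = 16.
Subtracting the second from the third: A + 4C = 26.
Solving: C = 5, A = 6, then B = -4.
Hence h_{15} = 6·15 + (-4) + 5·32768 = 163926.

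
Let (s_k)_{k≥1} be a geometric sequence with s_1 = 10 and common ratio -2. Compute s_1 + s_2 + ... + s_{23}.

27962030

s_k = 10·(-2)^(k-1).
S = 10·((-2)^23 - 1)/(-2 - 1) = 10·(-8388608 - 1)/(-3) = 27962030.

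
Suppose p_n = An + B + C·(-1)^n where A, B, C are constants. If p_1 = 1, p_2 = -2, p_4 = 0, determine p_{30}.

26

Write the equations: A + B - C = 1; 2A + B + C = -2; 4A + B + C = 0.
Subtracting the first from the second: A + 2C = -3.
Subtracting the second from the third: 2A = 2.
Solving: C = -2, A = 1, then B = -2.
So p_n = 1·n + (-2) + (-2)·(-1)^n; at n=30 this is 26.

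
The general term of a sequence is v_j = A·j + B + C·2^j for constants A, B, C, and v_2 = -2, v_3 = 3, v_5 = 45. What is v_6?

106

Plug in j = 2, 3, 5: 2A + B + 4C = -2; 3A + B + 8C = 3; 5A + B + 32C = 45.
Subtracting the first from the second: A + 4C = 5.
Subtracting the second from the third: 2A + 24C = 42.
Solving: C = 2, A = -3, then B = -4.
So v_j = -3·j + (-4) + 2·2^j; at j=6 this is 106.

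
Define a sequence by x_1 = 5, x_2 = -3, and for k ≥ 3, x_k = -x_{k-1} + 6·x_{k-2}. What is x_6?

-555

Iterate the recurrence:
x_3 = 33, x_4 = -51, x_5 = 249, x_6 = -555.
(Characteristic roots are 2 and -3.)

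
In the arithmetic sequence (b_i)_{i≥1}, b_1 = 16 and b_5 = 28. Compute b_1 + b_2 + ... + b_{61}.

Common difference d = (28 - 16) / (5 - 1) = 3.
b_i = 16 + (i - 1)·3.
b_{61} = 196; S = 61·(16 + 196)/2 = 6466.

6466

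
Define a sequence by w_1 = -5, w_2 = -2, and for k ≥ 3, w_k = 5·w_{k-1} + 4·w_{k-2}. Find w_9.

-960590

w_3 = -30;  w_4 = -158;  w_5 = -910;  w_6 = -5182;  w_7 = -29550;  w_8 = -168478;  w_9 = -960590.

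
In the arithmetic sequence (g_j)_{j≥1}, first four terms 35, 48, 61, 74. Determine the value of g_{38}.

Common difference d = 13.
g_j = 35 + (j - 1)·13.
g_{38} = 35 + 37·13 = 516.

516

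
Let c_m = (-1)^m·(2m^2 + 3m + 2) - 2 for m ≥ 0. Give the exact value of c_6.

90

(-1)^6 = 1; 2m^2 + 3m + 2 at m=6 is 92; so c_6 = 90.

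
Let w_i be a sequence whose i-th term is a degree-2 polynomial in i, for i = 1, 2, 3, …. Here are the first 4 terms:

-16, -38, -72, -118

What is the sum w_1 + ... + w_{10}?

1st diffs: -22, -34, -46.
2nd diffs: -12, -12 (constant).
Newton forward-difference form: w_i = -16 + (-22)·C(i-1,1) + (-12)·C(i-1,2).
Continuing: …, -176, -246, -328, -422, …, w_{10} = -646.
Summing i = 1..10 (10 terms) gives -2590.

-2590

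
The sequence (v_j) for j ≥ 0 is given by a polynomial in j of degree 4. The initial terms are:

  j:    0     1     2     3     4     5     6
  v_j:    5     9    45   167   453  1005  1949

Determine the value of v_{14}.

1st diffs: 4, 36, 122, 286, 552, 944.
2nd diffs: 32, 86, 164, 266, 392.
3rd diffs: 54, 78, 102, 126.
4th diffs: 24, 24, 24 (constant).
Newton forward-difference form: v_j = 5 + 4·C(j,1) + 32·C(j,2) + 54·C(j,3) + 24·C(j,4).
At j = 14: j = 14, so v_{14} = 5 + 56 + 2912 + 19656 + 24024 = 46653.

46653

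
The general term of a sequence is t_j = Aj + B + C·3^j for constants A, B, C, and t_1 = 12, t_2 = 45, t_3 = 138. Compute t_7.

10950

The three given values yield: A + B + 3C = 12; 2A + B + 9C = 45; 3A + B + 27C = 138.
Subtracting the first from the second: A + 6C = 33.
Subtracting the second from the third: A + 18C = 93.
Solving: C = 5, A = 3, then B = -6.
So t_j = 3·j + (-6) + 5·3^j; at j=7 this is 10950.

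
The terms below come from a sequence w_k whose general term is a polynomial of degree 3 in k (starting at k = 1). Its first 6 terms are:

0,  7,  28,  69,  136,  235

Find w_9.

784

1st diffs: 7, 21, 41, 67, 99.
2nd diffs: 14, 20, 26, 32.
3rd diffs: 6, 6, 6 (constant).
Newton forward-difference form: w_k = 7·C(k-1,1) + 14·C(k-1,2) + 6·C(k-1,3).
At k = 9: k-1 = 8, so w_9 = 56 + 392 + 336 = 784.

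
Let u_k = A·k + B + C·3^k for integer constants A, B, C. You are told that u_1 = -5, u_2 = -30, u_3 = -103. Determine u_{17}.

-516560661

Plug in k = 1, 2, 3: A + B + 3C = -5; 2A + B + 9C = -30; 3A + B + 27C = -103.
Subtracting the first from the second: A + 6C = -25.
Subtracting the second from the third: A + 18C = -73.
Solving: C = -4, A = -1, then B = 8.
Hence u_{17} = -1·17 + 8 + (-4)·129140163 = -516560661.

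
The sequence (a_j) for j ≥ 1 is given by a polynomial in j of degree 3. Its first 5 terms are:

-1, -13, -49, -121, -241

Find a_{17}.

-9793

1st diffs: -12, -36, -72, -120.
2nd diffs: -24, -36, -48.
3rd diffs: -12, -12 (constant).
Newton forward-difference form: a_j = -1 + (-12)·C(j-1,1) + (-24)·C(j-1,2) + (-12)·C(j-1,3).
At j = 17: j-1 = 16, so a_{17} = -1 - 192 - 2880 - 6720 = -9793.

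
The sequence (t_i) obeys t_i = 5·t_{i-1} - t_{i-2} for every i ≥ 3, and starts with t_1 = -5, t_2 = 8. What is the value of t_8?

Step forward from the initial values:
t_3 = 45, t_4 = 217, t_5 = 1040, t_6 = 4983, t_7 = 23875, t_8 = 114392.

114392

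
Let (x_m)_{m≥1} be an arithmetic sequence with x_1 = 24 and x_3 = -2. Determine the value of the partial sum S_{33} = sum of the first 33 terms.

-6072

Common difference d = (-2 - 24) / (3 - 1) = -13.
x_m = 24 + (m - 1)·(-13).
x_{33} = -392; S = 33·(24 + (-392))/2 = -6072.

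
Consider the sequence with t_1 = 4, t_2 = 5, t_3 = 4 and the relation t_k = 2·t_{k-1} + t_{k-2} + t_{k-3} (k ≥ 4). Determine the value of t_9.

t_4 = 17  t_5 = 43  t_6 = 107  t_7 = 274  t_8 = 698  t_9 = 1777.

1777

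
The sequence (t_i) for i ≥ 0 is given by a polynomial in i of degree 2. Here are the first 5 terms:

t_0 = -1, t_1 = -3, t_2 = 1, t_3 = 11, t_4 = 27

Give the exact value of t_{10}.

249

1st diffs: -2, 4, 10, 16.
2nd diffs: 6, 6, 6 (constant).
Newton forward-difference form: t_i = -1 + (-2)·C(i,1) + 6·C(i,2).
At i = 10: i = 10, so t_{10} = -1 - 20 + 270 = 249.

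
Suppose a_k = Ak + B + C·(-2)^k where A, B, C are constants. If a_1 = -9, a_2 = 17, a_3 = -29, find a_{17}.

-524257

Write the equations: A + B - 2C = -9; 2A + B + 4C = 17; 3A + B - 8C = -29.
Subtracting the first from the second: A + 6C = 26.
Subtracting the second from the third: A - 12C = -46.
Solving: C = 4, A = 2, then B = -3.
Therefore a_{17} = 34 + (-3) + 4·(-131072) = -524257.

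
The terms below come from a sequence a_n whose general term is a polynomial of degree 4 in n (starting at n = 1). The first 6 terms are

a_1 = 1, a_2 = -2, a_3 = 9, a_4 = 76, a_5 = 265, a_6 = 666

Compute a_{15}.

1st diffs: -3, 11, 67, 189, 401.
2nd diffs: 14, 56, 122, 212.
3rd diffs: 42, 66, 90.
4th diffs: 24, 24 (constant).
Newton forward-difference form: a_n = 1 + (-3)·C(n-1,1) + 14·C(n-1,2) + 42·C(n-1,3) + 24·C(n-1,4).
At n = 15: n-1 = 14, so a_{15} = 1 - 42 + 1274 + 15288 + 24024 = 40545.

40545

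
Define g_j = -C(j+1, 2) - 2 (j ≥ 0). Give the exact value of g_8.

C(9, 2) = 36, so g_8 = -38.

-38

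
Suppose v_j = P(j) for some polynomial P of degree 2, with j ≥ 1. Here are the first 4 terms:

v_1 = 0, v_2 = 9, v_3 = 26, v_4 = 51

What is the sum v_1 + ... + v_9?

996

1st diffs: 9, 17, 25.
2nd diffs: 8, 8 (constant).
Newton forward-difference form: v_j = 9·C(j-1,1) + 8·C(j-1,2).
Continuing: …, 84, 125, 174, 231, …, v_9 = 296.
Summing j = 1..9 (9 terms) gives 996.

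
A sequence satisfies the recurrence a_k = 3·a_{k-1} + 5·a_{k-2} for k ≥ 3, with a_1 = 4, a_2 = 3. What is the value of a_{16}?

3136639062

a_3 = 29  a_4 = 102  a_5 = 451  …  a_{13} = 42561796  a_{14} = 178443723  a_{15} = 748140149  a_{16} = 3136639062.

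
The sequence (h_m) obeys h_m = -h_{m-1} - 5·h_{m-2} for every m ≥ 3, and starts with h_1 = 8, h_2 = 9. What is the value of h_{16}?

678164

Step forward from the initial values:
h_3 = -49  h_4 = 4  h_5 = 241  …  h_{13} = -74024  h_{14} = -262071  h_{15} = 632191  h_{16} = 678164.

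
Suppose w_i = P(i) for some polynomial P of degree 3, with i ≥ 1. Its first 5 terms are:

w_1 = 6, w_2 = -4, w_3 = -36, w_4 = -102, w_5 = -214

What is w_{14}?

-5272

1st diffs: -10, -32, -66, -112.
2nd diffs: -22, -34, -46.
3rd diffs: -12, -12 (constant).
Newton forward-difference form: w_i = 6 + (-10)·C(i-1,1) + (-22)·C(i-1,2) + (-12)·C(i-1,3).
At i = 14: i-1 = 13, so w_{14} = 6 - 130 - 1716 - 3432 = -5272.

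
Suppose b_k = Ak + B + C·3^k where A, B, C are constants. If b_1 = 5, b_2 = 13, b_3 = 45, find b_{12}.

1062837

Plug in k = 1, 2, 3: A + B + 3C = 5; 2A + B + 9C = 13; 3A + B + 27C = 45.
Subtracting the first from the second: A + 6C = 8.
Subtracting the second from the third: A + 18C = 32.
Solving: C = 2, A = -4, then B = 3.
So b_k = -4·k + 3 + 2·3^k; at k=12 this is 1062837.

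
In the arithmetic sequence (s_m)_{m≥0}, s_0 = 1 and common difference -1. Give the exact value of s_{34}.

-33

s_m = 1 + (m - 0)·(-1).
s_{34} = 1 + 34·(-1) = -33.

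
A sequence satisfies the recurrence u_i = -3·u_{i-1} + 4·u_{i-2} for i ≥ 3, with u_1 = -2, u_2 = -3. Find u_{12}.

-838863

Applying the relation repeatedly:
u_3 = 1; u_4 = -15; u_5 = 49; u_6 = -207; u_7 = 817; u_8 = -3279; u_9 = 13105; u_{10} = -52431; u_{11} = 209713; u_{12} = -838863.
(Characteristic roots are 1 and -4.)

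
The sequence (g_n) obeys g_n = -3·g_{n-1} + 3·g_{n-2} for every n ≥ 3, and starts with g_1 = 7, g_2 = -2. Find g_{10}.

-266247

Step forward from the initial values:
g_3 = 27  g_4 = -87  g_5 = 342  g_6 = -1287  g_7 = 4887  g_8 = -18522  g_9 = 70227  g_{10} = -266247.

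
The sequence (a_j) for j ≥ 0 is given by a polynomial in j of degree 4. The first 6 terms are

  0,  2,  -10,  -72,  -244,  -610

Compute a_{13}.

1st diffs: 2, -12, -62, -172, -366.
2nd diffs: -14, -50, -110, -194.
3rd diffs: -36, -60, -84.
4th diffs: -24, -24 (constant).
So a_j = -j^4 + 3j.
Evaluating at j = 13 gives a_{13} = -28522.

-28522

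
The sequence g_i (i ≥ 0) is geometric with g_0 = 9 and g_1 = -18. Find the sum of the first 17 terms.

Common ratio r = -2.
g_i = 9·(-2)^(i-0).
S = 9·((-2)^17 - 1)/(-2 - 1) = 9·(-131072 - 1)/(-3) = 393219.

393219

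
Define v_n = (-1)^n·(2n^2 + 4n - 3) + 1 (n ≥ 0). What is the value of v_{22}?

1054

(-1)^22 = 1; 2n^2 + 4n - 3 at n=22 is 1053; so v_{22} = 1054.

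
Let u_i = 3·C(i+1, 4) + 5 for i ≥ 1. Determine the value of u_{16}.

7145

C(17, 4) = 2380, so u_{16} = 7145.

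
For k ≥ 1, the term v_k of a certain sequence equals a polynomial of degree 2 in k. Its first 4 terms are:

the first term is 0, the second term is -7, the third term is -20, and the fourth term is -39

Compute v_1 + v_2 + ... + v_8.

-532

1st diffs: -7, -13, -19.
2nd diffs: -6, -6 (constant).
Newton forward-difference form: v_k = (-7)·C(k-1,1) + (-6)·C(k-1,2).
Continuing: -64, -95, -132, -175.
Summing k = 1..8 (8 terms) gives -532.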